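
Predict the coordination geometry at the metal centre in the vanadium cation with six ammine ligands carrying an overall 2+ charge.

octahedral

Summing ligand charges against the +2 overall charge gives an oxidation state of +2 for vanadium.
Vanadium is a group-5 element; V(II) is therefore d³.
Coordination number: 6.
Six donors around a single metal centre give an octahedral coordination sphere.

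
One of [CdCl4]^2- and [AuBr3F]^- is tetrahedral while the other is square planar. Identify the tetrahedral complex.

[CdCl4]^2-

For [CdCl4]^2-: Ligand charges: each chloride is −1. With an overall charge of −2 the cadmium centre must be in the +2 oxidation state. Group 12 minus oxidation state 2 gives a d¹⁰ configuration. A d¹⁰ ion has no crystal-field stabilisation preference between square planar and tetrahedral, so four ligands adopt the sterically favoured tetrahedral geometry. → tetrahedral.
For [AuBr3F]^-: Each bromide is −1; each fluoride is −1; balancing the −1 overall charge requires Au(III). Au sits in group 11, so the d-electron count is 11 − 3 = 8. A 5d d⁸ ion has a large crystal-field splitting; square planar leaves the high-energy d_{x²−y²} orbital empty and maximises CFSE. → square planar.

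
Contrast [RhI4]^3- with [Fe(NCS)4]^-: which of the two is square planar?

For [RhI4]^3-: Each iodide is −1; balancing the −3 overall charge requires Rh(I). Group 9 minus oxidation state 1 gives a d⁸ configuration. A 4d d⁸ ion has a large crystal-field splitting; square planar leaves the high-energy d_{x²−y²} orbital empty and maximises CFSE. → square planar.
For [Fe(NCS)4]^-: Each isothiocyanate is −1; balancing the −1 overall charge requires Fe(III). Iron is a group-8 element; Fe(III) is therefore d⁵. A high-spin d⁵ ion has zero CFSE in either geometry, so four ligands adopt the sterically favoured tetrahedral geometry. → tetrahedral.

[RhI4]^3-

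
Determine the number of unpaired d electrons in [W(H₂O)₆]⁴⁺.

Ligand charges: water is neutral. With an overall charge of +4 the tungsten centre must be in the +4 oxidation state.
Group 6 minus oxidation state 4 gives a d² configuration.
In an octahedral field the d² configuration is t₂g²e_g⁰ (only one arrangement possible), giving 2 unpaired electrons.

2 unpaired electrons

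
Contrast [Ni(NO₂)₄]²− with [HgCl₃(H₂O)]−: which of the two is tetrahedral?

For [Ni(NO₂)₄]²−: Summing ligand charges against the −2 overall charge gives an oxidation state of +2 for nickel. Nickel is a group-10 element; Ni(II) is therefore d⁸. Nitro (N-bound nitrite) is a strong-field ligand (high in the spectrochemical series). A 3d d⁸ ion with strong-field ligands gains enough CFSE to favour square planar over tetrahedral. → square planar.
For [HgCl₃(H₂O)]−: Each chloride is −1; water is neutral; balancing the −1 overall charge requires Hg(II). Group 12 minus oxidation state 2 gives a d¹⁰ configuration. A d¹⁰ ion has no crystal-field stabilisation preference between square planar and tetrahedral, so four ligands adopt the sterically favoured tetrahedral geometry. → tetrahedral.

[HgCl₃(H₂O)]−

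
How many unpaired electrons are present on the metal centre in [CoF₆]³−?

4 unpaired electrons

Summing ligand charges against the −3 overall charge gives an oxidation state of +3 for cobalt.
Group 9 minus oxidation state 3 gives a d⁶ configuration.
The spin state decides the count: fluoride is the one ligand weak enough to leave Co(III) high-spin — [CoF₆]³⁻ is the classic exception.
An octahedral high-spin d⁶ ion is t₂g⁴e_g², giving 4 unpaired electrons.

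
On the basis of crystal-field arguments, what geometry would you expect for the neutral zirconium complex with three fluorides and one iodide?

Ligand charges: each fluoride is −1; each iodide is −1. With an overall charge of 0 the zirconium centre must be in the +4 oxidation state.
Zirconium is a group-4 element; Zr(IV) is therefore d⁰.
Coordination number: 4.
A d⁰ ion has no crystal-field stabilisation preference between square planar and tetrahedral, so four ligands adopt the sterically favoured tetrahedral geometry.

tetrahedral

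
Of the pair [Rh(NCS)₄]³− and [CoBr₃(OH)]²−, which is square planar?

[Rh(NCS)₄]³−

For [Rh(NCS)₄]³−: Summing ligand charges against the −3 overall charge gives an oxidation state of +1 for rhodium. Rh sits in group 9, so the d-electron count is 9 − 1 = 8. A 4d d⁸ ion has a large crystal-field splitting; square planar leaves the high-energy d_{x²−y²} orbital empty and maximises CFSE. → square planar.
For [CoBr₃(OH)]²−: Ligand charges: each bromide is −1; each hydroxide is −1. With an overall charge of −2 the cobalt centre must be in the +2 oxidation state. Group 9 minus oxidation state 2 gives a d⁷ configuration. For a high-spin 3d d⁷ ion with weak-field ligands the small Δₜ gives little square-planar CFSE advantage, so four ligands adopt the sterically favoured tetrahedral geometry. → tetrahedral.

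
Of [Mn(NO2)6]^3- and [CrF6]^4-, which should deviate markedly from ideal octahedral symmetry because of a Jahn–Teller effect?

[CrF6]^4-

[Mn(NO2)6]^3-: Each nitro (N-bound nitrite) is −1; balancing the −3 overall charge requires Mn(III). Manganese is a group-7 element; Mn(III) is therefore d⁴. Nitro (N-bound nitrite) is a strong-field ligand (high in the spectrochemical series) for a first-row metal, so the complex is low-spin. The d⁴ configuration leaves the e_g set evenly filled (or empty) — no strong Jahn–Teller driving force.
[CrF6]^4-: Ligand charges: each fluoride is −1. With an overall charge of −4 the chromium centre must be in the +2 oxidation state. Chromium is a group-6 element; Cr(II) is therefore d⁴. Fluoride is a weak-field ligand for a first-row metal, so the complex is high-spin. The t₂g³e_g¹ (high-spin) configuration has an unevenly filled e_g set; the Jahn–Teller theorem predicts a tetragonal distortion (typically axial elongation) to lift the degeneracy.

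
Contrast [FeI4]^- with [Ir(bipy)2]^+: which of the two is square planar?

For [FeI4]^-: Each iodide is −1; balancing the −1 overall charge requires Fe(III). Iron is a group-8 element; Fe(III) is therefore d⁵. A high-spin d⁵ ion has zero CFSE in either geometry, so four ligands adopt the sterically favoured tetrahedral geometry. → tetrahedral.
For [Ir(bipy)2]^+: 2,2′-bipyridine is neutral; balancing the +1 overall charge requires Ir(I). Iridium is a group-9 element; Ir(I) is therefore d⁸. A 5d d⁸ ion has a large crystal-field splitting; square planar leaves the high-energy d_{x²−y²} orbital empty and maximises CFSE. → square planar.

[Ir(bipy)2]^+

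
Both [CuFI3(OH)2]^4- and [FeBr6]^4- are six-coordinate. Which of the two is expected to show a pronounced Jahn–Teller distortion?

[CuFI3(OH)2]^4-

[CuFI3(OH)2]^4-: Ligand charges: each fluoride is −1; each iodide is −1; each hydroxide is −1. With an overall charge of −4 the copper centre must be in the +2 oxidation state. Copper is a group-11 element; Cu(II) is therefore d⁹. The t₂g⁶e_g³ configuration has an unevenly filled e_g set; the Jahn–Teller theorem predicts a tetragonal distortion (typically axial elongation) to lift the degeneracy.
[FeBr6]^4-: Summing ligand charges against the −4 overall charge gives an oxidation state of +2 for iron. Fe sits in group 8, so the d-electron count is 8 − 2 = 6. Bromide is a weak-field ligand for a first-row metal, so the complex is high-spin. The d⁶ configuration leaves the e_g set evenly filled (or empty) — no strong Jahn–Teller driving force.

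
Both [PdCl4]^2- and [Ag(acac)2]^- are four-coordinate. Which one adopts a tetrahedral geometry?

For [PdCl4]^2-: Each chloride is −1; balancing the −2 overall charge requires Pd(II). Group 10 minus oxidation state 2 gives a d⁸ configuration. A 4d d⁸ ion has a large crystal-field splitting; square planar leaves the high-energy d_{x²−y²} orbital empty and maximises CFSE. → square planar.
For [Ag(acac)2]^-: Summing ligand charges against the −1 overall charge gives an oxidation state of +1 for silver. Ag sits in group 11, so the d-electron count is 11 − 1 = 10. A d¹⁰ ion has no crystal-field stabilisation preference between square planar and tetrahedral, so four ligands adopt the sterically favoured tetrahedral geometry. → tetrahedral.

[Ag(acac)2]^-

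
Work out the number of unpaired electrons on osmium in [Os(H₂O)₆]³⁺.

1

Water is neutral; balancing the +3 overall charge requires Os(III).
Os sits in group 8, so the d-electron count is 8 − 3 = 5.
The spin state decides the count: a 5d ion has a large Δₒ and is invariably low-spin.
An octahedral low-spin d⁵ ion is t₂g⁵e_g⁰, giving 1 unpaired electron.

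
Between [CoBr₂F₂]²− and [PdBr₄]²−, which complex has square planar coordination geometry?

[PdBr₄]²−

For [CoBr₂F₂]²−: Summing ligand charges against the −2 overall charge gives an oxidation state of +2 for cobalt. Cobalt is a group-9 element; Co(II) is therefore d⁷. For a high-spin 3d d⁷ ion with weak-field ligands the small Δₜ gives little square-planar CFSE advantage, so four ligands adopt the sterically favoured tetrahedral geometry. → tetrahedral.
For [PdBr₄]²−: Each bromide is −1; balancing the −2 overall charge requires Pd(II). Group 10 minus oxidation state 2 gives a d⁸ configuration. A 4d d⁸ ion has a large crystal-field splitting; square planar leaves the high-energy d_{x²−y²} orbital empty and maximises CFSE. → square planar.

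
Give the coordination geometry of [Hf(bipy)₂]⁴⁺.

tetrahedral

Ligand charges: 2,2′-bipyridine is neutral. With an overall charge of +4 the hafnium centre must be in the +4 oxidation state.
Hf sits in group 4, so the d-electron count is 4 − 4 = 0.
Counting donor atoms: 2×2,2′-bipyridine (bidentate) → 4 donors. Coordination number = 4.
A d⁰ ion has no crystal-field stabilisation preference between square planar and tetrahedral, so four ligands adopt the sterically favoured tetrahedral geometry.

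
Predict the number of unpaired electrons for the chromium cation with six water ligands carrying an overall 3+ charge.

Ligand charges: water is neutral. With an overall charge of +3 the chromium centre must be in the +3 oxidation state.
Chromium is a group-6 element; Cr(III) is therefore d³.
In an octahedral field the d³ configuration is t₂g³e_g⁰ (only one arrangement possible), giving 3 unpaired electrons.

3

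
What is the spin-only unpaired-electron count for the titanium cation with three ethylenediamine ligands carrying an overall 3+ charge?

Summing ligand charges against the +3 overall charge gives an oxidation state of +3 for titanium.
Ti sits in group 4, so the d-electron count is 4 − 3 = 1.
Counting donor atoms: 3×ethylenediamine (bidentate) → 6 donors. Coordination number = 6.
In an octahedral field the d¹ configuration is t₂g¹e_g⁰ (only one arrangement possible), giving 1 unpaired electron.

1 unpaired electron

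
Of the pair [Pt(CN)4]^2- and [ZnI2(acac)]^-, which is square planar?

For [Pt(CN)4]^2-: Each cyanide is −1; balancing the −2 overall charge requires Pt(II). Pt sits in group 10, so the d-electron count is 10 − 2 = 8. A 5d d⁸ ion has a large crystal-field splitting; square planar leaves the high-energy d_{x²−y²} orbital empty and maximises CFSE. → square planar.
For [ZnI2(acac)]^-: Summing ligand charges against the −1 overall charge gives an oxidation state of +2 for zinc. Group 12 minus oxidation state 2 gives a d¹⁰ configuration. A d¹⁰ ion has no crystal-field stabilisation preference between square planar and tetrahedral, so four ligands adopt the sterically favoured tetrahedral geometry. → tetrahedral.

[Pt(CN)4]^2-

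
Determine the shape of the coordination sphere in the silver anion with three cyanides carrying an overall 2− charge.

Each cyanide is −1; balancing the −2 overall charge requires Ag(I).
Group 11 minus oxidation state 1 gives a d¹⁰ configuration.
Coordination number: 3.
Three ligands around a d¹⁰ centre minimise repulsion in a trigonal-planar arrangement.

trigonal planar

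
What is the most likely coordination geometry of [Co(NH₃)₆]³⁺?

Summing ligand charges against the +3 overall charge gives an oxidation state of +3 for cobalt.
Co sits in group 9, so the d-electron count is 9 − 3 = 6.
Coordination number: 6.
Six donors around a single metal centre give an octahedral coordination sphere.

octahedral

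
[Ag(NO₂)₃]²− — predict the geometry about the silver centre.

trigonal planar

Summing ligand charges against the −2 overall charge gives an oxidation state of +1 for silver.
Ag sits in group 11, so the d-electron count is 11 − 1 = 10.
Coordination number: 3.
Three ligands around a d¹⁰ centre minimise repulsion in a trigonal-planar arrangement.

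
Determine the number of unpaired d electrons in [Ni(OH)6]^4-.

2

Each hydroxide is −1; balancing the −4 overall charge requires Ni(II).
Nickel is a group-10 element; Ni(II) is therefore d⁸.
In an octahedral field the d⁸ configuration is t₂g⁶e_g² (only one arrangement possible), giving 2 unpaired electrons.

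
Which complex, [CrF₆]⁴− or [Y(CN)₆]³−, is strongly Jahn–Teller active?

[CrF₆]⁴−

[CrF₆]⁴−: Summing ligand charges against the −4 overall charge gives an oxidation state of +2 for chromium. Chromium is a group-6 element; Cr(II) is therefore d⁴. Fluoride is a weak-field ligand for a first-row metal, so the complex is high-spin. The t₂g³e_g¹ (high-spin) configuration has an unevenly filled e_g set; the Jahn–Teller theorem predicts a tetragonal distortion (typically axial elongation) to lift the degeneracy.
[Y(CN)₆]³−: Summing ligand charges against the −3 overall charge gives an oxidation state of +3 for yttrium. Group 3 minus oxidation state 3 gives a d⁰ configuration. The d⁰ configuration leaves the e_g set evenly filled (or empty) — no strong Jahn–Teller driving force.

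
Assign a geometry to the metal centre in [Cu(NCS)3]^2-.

trigonal planar

Ligand charges: each isothiocyanate is −1. With an overall charge of −2 the copper centre must be in the +1 oxidation state.
Copper is a group-11 element; Cu(I) is therefore d¹⁰.
Coordination number: 3.
Three ligands around a d¹⁰ centre minimise repulsion in a trigonal-planar arrangement.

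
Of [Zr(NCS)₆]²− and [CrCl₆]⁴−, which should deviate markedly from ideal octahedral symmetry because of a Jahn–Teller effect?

[CrCl₆]⁴−

[Zr(NCS)₆]²−: Each isothiocyanate is −1; balancing the −2 overall charge requires Zr(IV). Zr sits in group 4, so the d-electron count is 4 − 4 = 0. The d⁰ configuration leaves the e_g set evenly filled (or empty) — no strong Jahn–Teller driving force.
[CrCl₆]⁴−: Ligand charges: each chloride is −1. With an overall charge of −4 the chromium centre must be in the +2 oxidation state. Chromium is a group-6 element; Cr(II) is therefore d⁴. Chloride is a weak-field ligand for a first-row metal, so the complex is high-spin. The t₂g³e_g¹ (high-spin) configuration has an unevenly filled e_g set; the Jahn–Teller theorem predicts a tetragonal distortion (typically axial elongation) to lift the degeneracy.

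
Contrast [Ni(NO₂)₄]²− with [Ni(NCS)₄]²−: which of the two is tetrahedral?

For [Ni(NO₂)₄]²−: Ligand charges: each nitro (N-bound nitrite) is −1. With an overall charge of −2 the nickel centre must be in the +2 oxidation state. Ni sits in group 10, so the d-electron count is 10 − 2 = 8. Nitro (N-bound nitrite) is a strong-field ligand (high in the spectrochemical series). A 3d d⁸ ion with strong-field ligands gains enough CFSE to favour square planar over tetrahedral. → square planar.
For [Ni(NCS)₄]²−: Each isothiocyanate is −1; balancing the −2 overall charge requires Ni(II). Ni sits in group 10, so the d-electron count is 10 − 2 = 8. Isothiocyanate is a weak-field ligand. With weak-field ligands the CFSE gain from square planar is small, so a 3d d⁸ ion takes the sterically preferred tetrahedral geometry. → tetrahedral.

[Ni(NCS)₄]²−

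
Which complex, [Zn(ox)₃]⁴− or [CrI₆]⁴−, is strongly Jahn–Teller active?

[CrI₆]⁴−

[Zn(ox)₃]⁴−: Summing ligand charges against the −4 overall charge gives an oxidation state of +2 for zinc. Zinc is a group-12 element; Zn(II) is therefore d¹⁰. The d¹⁰ configuration leaves the e_g set evenly filled (or empty) — no strong Jahn–Teller driving force.
[CrI₆]⁴−: Each iodide is −1; balancing the −4 overall charge requires Cr(II). Group 6 minus oxidation state 2 gives a d⁴ configuration. Iodide is a weak-field ligand for a first-row metal, so the complex is high-spin. The t₂g³e_g¹ (high-spin) configuration has an unevenly filled e_g set; the Jahn–Teller theorem predicts a tetragonal distortion (typically axial elongation) to lift the degeneracy.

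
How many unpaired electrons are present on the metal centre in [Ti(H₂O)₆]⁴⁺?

0 unpaired electrons

Ligand charges: water is neutral. With an overall charge of +4 the titanium centre must be in the +4 oxidation state.
Titanium is a group-4 element; Ti(IV) is therefore d⁰.
In an octahedral field the d⁰ configuration is t₂g⁰e_g⁰, giving 0 unpaired electrons.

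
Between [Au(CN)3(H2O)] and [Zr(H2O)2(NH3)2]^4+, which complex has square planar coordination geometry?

For [Au(CN)3(H2O)]: Summing ligand charges against the 0 overall charge gives an oxidation state of +3 for gold. Group 11 minus oxidation state 3 gives a d⁸ configuration. A 5d d⁸ ion has a large crystal-field splitting; square planar leaves the high-energy d_{x²−y²} orbital empty and maximises CFSE. → square planar.
For [Zr(H2O)2(NH3)2]^4+: Water is neutral; ammonia is neutral; balancing the +4 overall charge requires Zr(IV). Zr sits in group 4, so the d-electron count is 4 − 4 = 0. A d⁰ ion has no crystal-field stabilisation preference between square planar and tetrahedral, so four ligands adopt the sterically favoured tetrahedral geometry. → tetrahedral.

[Au(CN)3(H2O)]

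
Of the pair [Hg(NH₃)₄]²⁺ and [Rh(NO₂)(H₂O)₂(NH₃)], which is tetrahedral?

For [Hg(NH₃)₄]²⁺: Ammonia is neutral; balancing the +2 overall charge requires Hg(II). Hg sits in group 12, so the d-electron count is 12 − 2 = 10. A d¹⁰ ion has no crystal-field stabilisation preference between square planar and tetrahedral, so four ligands adopt the sterically favoured tetrahedral geometry. → tetrahedral.
For [Rh(NO₂)(H₂O)₂(NH₃)]: Summing ligand charges against the 0 overall charge gives an oxidation state of +1 for rhodium. Rh sits in group 9, so the d-electron count is 9 − 1 = 8. A 4d d⁸ ion has a large crystal-field splitting; square planar leaves the high-energy d_{x²−y²} orbital empty and maximises CFSE. → square planar.

[Hg(NH₃)₄]²⁺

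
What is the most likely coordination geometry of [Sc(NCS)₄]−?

Summing ligand charges against the −1 overall charge gives an oxidation state of +3 for scandium.
Scandium is a group-3 element; Sc(III) is therefore d⁰.
Coordination number: 4.
A d⁰ ion has no crystal-field stabilisation preference between square planar and tetrahedral, so four ligands adopt the sterically favoured tetrahedral geometry.

tetrahedral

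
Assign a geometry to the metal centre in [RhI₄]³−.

Ligand charges: each iodide is −1. With an overall charge of −3 the rhodium centre must be in the +1 oxidation state.
Rh sits in group 9, so the d-electron count is 9 − 1 = 8.
Coordination number: 4.
A 4d d⁸ ion has a large crystal-field splitting; square planar leaves the high-energy d_{x²−y²} orbital empty and maximises CFSE.

square planar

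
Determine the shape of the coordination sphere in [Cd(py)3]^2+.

Ligand charges: pyridine is neutral. With an overall charge of +2 the cadmium centre must be in the +2 oxidation state.
Cd sits in group 12, so the d-electron count is 12 − 2 = 10.
With 3 monodentate ligands the coordination number is 3.
Three ligands around a d¹⁰ centre minimise repulsion in a trigonal-planar arrangement.

trigonal planar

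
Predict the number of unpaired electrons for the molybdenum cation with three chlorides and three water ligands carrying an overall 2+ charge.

Ligand charges: each chloride is −1; water is neutral. With an overall charge of +2 the molybdenum centre must be in the +5 oxidation state.
Group 6 minus oxidation state 5 gives a d¹ configuration.
In an octahedral field the d¹ configuration is t₂g¹e_g⁰ (only one arrangement possible), giving 1 unpaired electron.

1 unpaired electron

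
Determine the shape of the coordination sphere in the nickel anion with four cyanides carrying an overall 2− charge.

square planar

Each cyanide is −1; balancing the −2 overall charge requires Ni(II).
Group 10 minus oxidation state 2 gives a d⁸ configuration.
Coordination number: 4.
Cyanide is a strong-field ligand (high in the spectrochemical series).
A 3d d⁸ ion with strong-field ligands gains enough CFSE to favour square planar over tetrahedral.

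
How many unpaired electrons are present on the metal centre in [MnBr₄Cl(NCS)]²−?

3 unpaired electrons

Each bromide is −1; each chloride is −1; each isothiocyanate is −1; balancing the −2 overall charge requires Mn(IV).
Manganese is a group-7 element; Mn(IV) is therefore d³.
In an octahedral field the d³ configuration is t₂g³e_g⁰ (only one arrangement possible), giving 3 unpaired electrons.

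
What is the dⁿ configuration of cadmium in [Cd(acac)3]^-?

d¹⁰

Ligand charges: each acetylacetonate is −1. With an overall charge of −1 the cadmium centre must be in the +2 oxidation state.
Cadmium is a group-12 element; Cd(II) is therefore d¹⁰.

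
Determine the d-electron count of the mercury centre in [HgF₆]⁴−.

Each fluoride is −1; balancing the −4 overall charge requires Hg(II).
Hg sits in group 12, so the d-electron count is 12 − 2 = 10.

d¹⁰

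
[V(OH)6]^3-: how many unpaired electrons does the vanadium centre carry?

2

Ligand charges: each hydroxide is −1. With an overall charge of −3 the vanadium centre must be in the +3 oxidation state.
Vanadium is a group-5 element; V(III) is therefore d².
In an octahedral field the d² configuration is t₂g²e_g⁰ (only one arrangement possible), giving 2 unpaired electrons.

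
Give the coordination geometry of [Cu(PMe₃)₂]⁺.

Ligand charges: trimethylphosphine is neutral. With an overall charge of +1 the copper centre must be in the +1 oxidation state.
Group 11 minus oxidation state 1 gives a d¹⁰ configuration.
Coordination number: 2.
A d¹⁰ ion with only two ligands adopts a linear arrangement (sp hybridisation; no CFSE preference).

linear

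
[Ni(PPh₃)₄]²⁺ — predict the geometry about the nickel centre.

Summing ligand charges against the +2 overall charge gives an oxidation state of +2 for nickel.
Nickel is a group-10 element; Ni(II) is therefore d⁸.
Coordination number: 4.
Triphenylphosphine is a strong-field ligand (high in the spectrochemical series).
A 3d d⁸ ion with strong-field ligands gains enough CFSE to favour square planar over tetrahedral.

square planar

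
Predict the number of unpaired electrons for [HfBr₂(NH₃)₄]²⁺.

Each bromide is −1; ammonia is neutral; balancing the +2 overall charge requires Hf(IV).
Hafnium is a group-4 element; Hf(IV) is therefore d⁰.
In an octahedral field the d⁰ configuration is t₂g⁰e_g⁰, giving 0 unpaired electrons.

0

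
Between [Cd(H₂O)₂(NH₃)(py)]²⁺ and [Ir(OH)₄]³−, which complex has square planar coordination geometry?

For [Cd(H₂O)₂(NH₃)(py)]²⁺: Ligand charges: water is neutral; ammonia is neutral; pyridine is neutral. With an overall charge of +2 the cadmium centre must be in the +2 oxidation state. Cd sits in group 12, so the d-electron count is 12 − 2 = 10. A d¹⁰ ion has no crystal-field stabilisation preference between square planar and tetrahedral, so four ligands adopt the sterically favoured tetrahedral geometry. → tetrahedral.
For [Ir(OH)₄]³−: Ligand charges: each hydroxide is −1. With an overall charge of −3 the iridium centre must be in the +1 oxidation state. Ir sits in group 9, so the d-electron count is 9 − 1 = 8. A 5d d⁸ ion has a large crystal-field splitting; square planar leaves the high-energy d_{x²−y²} orbital empty and maximises CFSE. → square planar.

[Ir(OH)₄]³−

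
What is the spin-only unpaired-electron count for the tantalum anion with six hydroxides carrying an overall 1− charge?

Each hydroxide is −1; balancing the −1 overall charge requires Ta(V).
Tantalum is a group-5 element; Ta(V) is therefore d⁰.
In an octahedral field the d⁰ configuration is t₂g⁰e_g⁰, giving 0 unpaired electrons.

0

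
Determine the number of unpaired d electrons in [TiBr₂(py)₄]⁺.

1

Summing ligand charges against the +1 overall charge gives an oxidation state of +3 for titanium.
Group 4 minus oxidation state 3 gives a d¹ configuration.
In an octahedral field the d¹ configuration is t₂g¹e_g⁰ (only one arrangement possible), giving 1 unpaired electron.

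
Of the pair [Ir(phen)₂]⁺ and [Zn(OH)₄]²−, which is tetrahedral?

[Zn(OH)₄]²−

For [Ir(phen)₂]⁺: Summing ligand charges against the +1 overall charge gives an oxidation state of +1 for iridium. Ir sits in group 9, so the d-electron count is 9 − 1 = 8. A 5d d⁸ ion has a large crystal-field splitting; square planar leaves the high-energy d_{x²−y²} orbital empty and maximises CFSE. → square planar.
For [Zn(OH)₄]²−: Ligand charges: each hydroxide is −1. With an overall charge of −2 the zinc centre must be in the +2 oxidation state. Group 12 minus oxidation state 2 gives a d¹⁰ configuration. A d¹⁰ ion has no crystal-field stabilisation preference between square planar and tetrahedral, so four ligands adopt the sterically favoured tetrahedral geometry. → tetrahedral.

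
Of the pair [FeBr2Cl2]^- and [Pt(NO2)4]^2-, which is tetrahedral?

[FeBr2Cl2]^-

For [FeBr2Cl2]^-: Ligand charges: each bromide is −1; each chloride is −1. With an overall charge of −1 the iron centre must be in the +3 oxidation state. Group 8 minus oxidation state 3 gives a d⁵ configuration. A high-spin d⁵ ion has zero CFSE in either geometry, so four ligands adopt the sterically favoured tetrahedral geometry. → tetrahedral.
For [Pt(NO2)4]^2-: Summing ligand charges against the −2 overall charge gives an oxidation state of +2 for platinum. Pt sits in group 10, so the d-electron count is 10 − 2 = 8. A 5d d⁸ ion has a large crystal-field splitting; square planar leaves the high-energy d_{x²−y²} orbital empty and maximises CFSE. → square planar.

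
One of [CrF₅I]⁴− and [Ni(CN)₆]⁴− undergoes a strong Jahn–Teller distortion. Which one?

[CrF₅I]⁴−

[CrF₅I]⁴−: Each fluoride is −1; each iodide is −1; balancing the −4 overall charge requires Cr(II). Group 6 minus oxidation state 2 gives a d⁴ configuration. Fluoride and iodide are weak-field ligands for a first-row metal, so the complex is high-spin. The t₂g³e_g¹ (high-spin) configuration has an unevenly filled e_g set; the Jahn–Teller theorem predicts a tetragonal distortion (typically axial elongation) to lift the degeneracy.
[Ni(CN)₆]⁴−: Each cyanide is −1; balancing the −4 overall charge requires Ni(II). Group 10 minus oxidation state 2 gives a d⁸ configuration. The d⁸ configuration leaves the e_g set evenly filled (or empty) — no strong Jahn–Teller driving force.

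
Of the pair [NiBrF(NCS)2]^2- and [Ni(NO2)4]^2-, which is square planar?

[Ni(NO2)4]^2-

For [NiBrF(NCS)2]^2-: Summing ligand charges against the −2 overall charge gives an oxidation state of +2 for nickel. Ni sits in group 10, so the d-electron count is 10 − 2 = 8. Bromide, fluoride, and isothiocyanate are weak-field ligands. With weak-field ligands the CFSE gain from square planar is small, so a 3d d⁸ ion takes the sterically preferred tetrahedral geometry. → tetrahedral.
For [Ni(NO2)4]^2-: Summing ligand charges against the −2 overall charge gives an oxidation state of +2 for nickel. Nickel is a group-10 element; Ni(II) is therefore d⁸. Nitro (N-bound nitrite) is a strong-field ligand (high in the spectrochemical series). A 3d d⁸ ion with strong-field ligands gains enough CFSE to favour square planar over tetrahedral. → square planar.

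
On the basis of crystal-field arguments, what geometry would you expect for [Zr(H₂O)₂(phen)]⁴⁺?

tetrahedral

Water is neutral; 1,10-phenanthroline is neutral; balancing the +4 overall charge requires Zr(IV).
Zr sits in group 4, so the d-electron count is 4 − 4 = 0.
Counting donor atoms: 2×water (monodentate) → 2 donors; 1×1,10-phenanthroline (bidentate) → 2 donors. Coordination number = 4.
A d⁰ ion has no crystal-field stabilisation preference between square planar and tetrahedral, so four ligands adopt the sterically favoured tetrahedral geometry.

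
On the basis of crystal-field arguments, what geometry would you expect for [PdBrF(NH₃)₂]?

square planar

Each bromide is −1; each fluoride is −1; ammonia is neutral; balancing the 0 overall charge requires Pd(II).
Palladium is a group-10 element; Pd(II) is therefore d⁸.
Coordination number: 4.
A 4d d⁸ ion has a large crystal-field splitting; square planar leaves the high-energy d_{x²−y²} orbital empty and maximises CFSE.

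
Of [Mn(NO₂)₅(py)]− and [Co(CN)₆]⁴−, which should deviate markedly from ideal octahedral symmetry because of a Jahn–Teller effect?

[Co(CN)₆]⁴−

[Mn(NO₂)₅(py)]−: Summing ligand charges against the −1 overall charge gives an oxidation state of +4 for manganese. Group 7 minus oxidation state 4 gives a d³ configuration. The d³ configuration leaves the e_g set evenly filled (or empty) — no strong Jahn–Teller driving force.
[Co(CN)₆]⁴−: Ligand charges: each cyanide is −1. With an overall charge of −4 the cobalt centre must be in the +2 oxidation state. Group 9 minus oxidation state 2 gives a d⁷ configuration. Cyanide is a strong-field ligand (high in the spectrochemical series) for a first-row metal, so the complex is low-spin. The t₂g⁶e_g¹ (low-spin) configuration has an unevenly filled e_g set; the Jahn–Teller theorem predicts a tetragonal distortion (typically axial elongation) to lift the degeneracy.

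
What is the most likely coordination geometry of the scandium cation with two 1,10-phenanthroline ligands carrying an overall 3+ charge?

tetrahedral

1,10-phenanthroline is neutral; balancing the +3 overall charge requires Sc(III).
Sc sits in group 3, so the d-electron count is 3 − 3 = 0.
Counting donor atoms: 2×1,10-phenanthroline (bidentate) → 4 donors. Coordination number = 4.
A d⁰ ion has no crystal-field stabilisation preference between square planar and tetrahedral, so four ligands adopt the sterically favoured tetrahedral geometry.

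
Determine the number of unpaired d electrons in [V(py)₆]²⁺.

Summing ligand charges against the +2 overall charge gives an oxidation state of +2 for vanadium.
V sits in group 5, so the d-electron count is 5 − 2 = 3.
In an octahedral field the d³ configuration is t₂g³e_g⁰ (only one arrangement possible), giving 3 unpaired electrons.

3 unpaired electrons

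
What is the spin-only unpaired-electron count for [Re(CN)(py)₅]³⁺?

3 unpaired electrons

Ligand charges: each cyanide is −1; pyridine is neutral. With an overall charge of +3 the rhenium centre must be in the +4 oxidation state.
Re sits in group 7, so the d-electron count is 7 − 4 = 3.
In an octahedral field the d³ configuration is t₂g³e_g⁰ (only one arrangement possible), giving 3 unpaired electrons.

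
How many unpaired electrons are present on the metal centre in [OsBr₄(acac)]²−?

1 unpaired electron

Summing ligand charges against the −2 overall charge gives an oxidation state of +3 for osmium.
Osmium is a group-8 element; Os(III) is therefore d⁵.
Counting donor atoms: 4×bromide (monodentate) → 4 donors; 1×acetylacetonate (bidentate) → 2 donors. Coordination number = 6.
The spin state decides the count: a 5d ion has a large Δₒ and is invariably low-spin.
An octahedral low-spin d⁵ ion is t₂g⁵e_g⁰, giving 1 unpaired electron.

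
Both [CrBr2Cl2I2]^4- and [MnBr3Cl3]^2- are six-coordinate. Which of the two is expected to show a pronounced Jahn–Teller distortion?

[CrBr2Cl2I2]^4-: Summing ligand charges against the −4 overall charge gives an oxidation state of +2 for chromium. Chromium is a group-6 element; Cr(II) is therefore d⁴. Bromide, chloride, and iodide are weak-field ligands for a first-row metal, so the complex is high-spin. The t₂g³e_g¹ (high-spin) configuration has an unevenly filled e_g set; the Jahn–Teller theorem predicts a tetragonal distortion (typically axial elongation) to lift the degeneracy.
[MnBr3Cl3]^2-: Each bromide is −1; each chloride is −1; balancing the −2 overall charge requires Mn(IV). Group 7 minus oxidation state 4 gives a d³ configuration. The d³ configuration leaves the e_g set evenly filled (or empty) — no strong Jahn–Teller driving force.

[CrBr2Cl2I2]^4-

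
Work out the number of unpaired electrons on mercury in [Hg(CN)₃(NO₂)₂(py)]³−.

0 unpaired electrons

Each cyanide is −1; each nitro (N-bound nitrite) is −1; pyridine is neutral; balancing the −3 overall charge requires Hg(II).
Hg sits in group 12, so the d-electron count is 12 − 2 = 10.
In an octahedral field the d¹⁰ configuration is t₂g⁶e_g⁴, giving 0 unpaired electrons.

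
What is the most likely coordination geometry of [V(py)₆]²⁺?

octahedral

Pyridine is neutral; balancing the +2 overall charge requires V(II).
Group 5 minus oxidation state 2 gives a d³ configuration.
Coordination number: 6.
Six donors around a single metal centre give an octahedral coordination sphere.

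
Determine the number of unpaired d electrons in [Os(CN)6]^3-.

Summing ligand charges against the −3 overall charge gives an oxidation state of +3 for osmium.
Group 8 minus oxidation state 3 gives a d⁵ configuration.
The spin state decides the count: a 5d ion has a large Δₒ and is invariably low-spin.
An octahedral low-spin d⁵ ion is t₂g⁵e_g⁰, giving 1 unpaired electron.

1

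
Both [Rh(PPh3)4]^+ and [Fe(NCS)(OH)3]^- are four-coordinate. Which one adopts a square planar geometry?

For [Rh(PPh3)4]^+: Triphenylphosphine is neutral; balancing the +1 overall charge requires Rh(I). Rhodium is a group-9 element; Rh(I) is therefore d⁸. A 4d d⁸ ion has a large crystal-field splitting; square planar leaves the high-energy d_{x²−y²} orbital empty and maximises CFSE. → square planar.
For [Fe(NCS)(OH)3]^-: Summing ligand charges against the −1 overall charge gives an oxidation state of +3 for iron. Fe sits in group 8, so the d-electron count is 8 − 3 = 5. A high-spin d⁵ ion has zero CFSE in either geometry, so four ligands adopt the sterically favoured tetrahedral geometry. → tetrahedral.

[Rh(PPh3)4]^+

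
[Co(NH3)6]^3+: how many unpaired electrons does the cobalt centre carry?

Ammonia is neutral; balancing the +3 overall charge requires Co(III).
Cobalt is a group-9 element; Co(III) is therefore d⁶.
The spin state decides the count: Co(III) has an exceptionally large octahedral splitting and is low-spin with essentially every ligand except fluoride.
An octahedral low-spin d⁶ ion is t₂g⁶e_g⁰, giving 0 unpaired electrons.

0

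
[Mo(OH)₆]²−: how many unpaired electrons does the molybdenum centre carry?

2 unpaired electrons

Summing ligand charges against the −2 overall charge gives an oxidation state of +4 for molybdenum.
Molybdenum is a group-6 element; Mo(IV) is therefore d².
In an octahedral field the d² configuration is t₂g²e_g⁰ (only one arrangement possible), giving 2 unpaired electrons.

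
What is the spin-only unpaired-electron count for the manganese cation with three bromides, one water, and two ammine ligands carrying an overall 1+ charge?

Each bromide is −1; water is neutral; ammonia is neutral; balancing the +1 overall charge requires Mn(IV).
Manganese is a group-7 element; Mn(IV) is therefore d³.
In an octahedral field the d³ configuration is t₂g³e_g⁰ (only one arrangement possible), giving 3 unpaired electrons.

3 unpaired electrons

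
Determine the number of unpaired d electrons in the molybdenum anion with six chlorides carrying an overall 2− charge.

Summing ligand charges against the −2 overall charge gives an oxidation state of +4 for molybdenum.
Mo sits in group 6, so the d-electron count is 6 − 4 = 2.
In an octahedral field the d² configuration is t₂g²e_g⁰ (only one arrangement possible), giving 2 unpaired electrons.

2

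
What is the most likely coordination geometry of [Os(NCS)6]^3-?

Each isothiocyanate is −1; balancing the −3 overall charge requires Os(III).
Osmium is a group-8 element; Os(III) is therefore d⁵.
Coordination number: 6.
Six donors around a single metal centre give an octahedral coordination sphere.

octahedral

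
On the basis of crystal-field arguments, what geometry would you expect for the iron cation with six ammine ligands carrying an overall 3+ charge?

octahedral

Summing ligand charges against the +3 overall charge gives an oxidation state of +3 for iron.
Iron is a group-8 element; Fe(III) is therefore d⁵.
With 6 monodentate ligands the coordination number is 6.
Six donors around a single metal centre give an octahedral coordination sphere.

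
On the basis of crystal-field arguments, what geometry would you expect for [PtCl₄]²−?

square planar

Ligand charges: each chloride is −1. With an overall charge of −2 the platinum centre must be in the +2 oxidation state.
Platinum is a group-10 element; Pt(II) is therefore d⁸.
Coordination number: 4.
A 5d d⁸ ion has a large crystal-field splitting; square planar leaves the high-energy d_{x²−y²} orbital empty and maximises CFSE.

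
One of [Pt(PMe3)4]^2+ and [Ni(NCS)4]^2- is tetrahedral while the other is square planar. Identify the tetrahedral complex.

[Ni(NCS)4]^2-

For [Pt(PMe3)4]^2+: Ligand charges: trimethylphosphine is neutral. With an overall charge of +2 the platinum centre must be in the +2 oxidation state. Pt sits in group 10, so the d-electron count is 10 − 2 = 8. A 5d d⁸ ion has a large crystal-field splitting; square planar leaves the high-energy d_{x²−y²} orbital empty and maximises CFSE. → square planar.
For [Ni(NCS)4]^2-: Summing ligand charges against the −2 overall charge gives an oxidation state of +2 for nickel. Group 10 minus oxidation state 2 gives a d⁸ configuration. Isothiocyanate is a weak-field ligand. With weak-field ligands the CFSE gain from square planar is small, so a 3d d⁸ ion takes the sterically preferred tetrahedral geometry. → tetrahedral.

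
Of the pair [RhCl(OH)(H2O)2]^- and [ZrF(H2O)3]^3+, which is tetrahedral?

For [RhCl(OH)(H2O)2]^-: Ligand charges: each chloride is −1; each hydroxide is −1; water is neutral. With an overall charge of −1 the rhodium centre must be in the +1 oxidation state. Rhodium is a group-9 element; Rh(I) is therefore d⁸. A 4d d⁸ ion has a large crystal-field splitting; square planar leaves the high-energy d_{x²−y²} orbital empty and maximises CFSE. → square planar.
For [ZrF(H2O)3]^3+: Summing ligand charges against the +3 overall charge gives an oxidation state of +4 for zirconium. Group 4 minus oxidation state 4 gives a d⁰ configuration. A d⁰ ion has no crystal-field stabilisation preference between square planar and tetrahedral, so four ligands adopt the sterically favoured tetrahedral geometry. → tetrahedral.

[ZrF(H2O)3]^3+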